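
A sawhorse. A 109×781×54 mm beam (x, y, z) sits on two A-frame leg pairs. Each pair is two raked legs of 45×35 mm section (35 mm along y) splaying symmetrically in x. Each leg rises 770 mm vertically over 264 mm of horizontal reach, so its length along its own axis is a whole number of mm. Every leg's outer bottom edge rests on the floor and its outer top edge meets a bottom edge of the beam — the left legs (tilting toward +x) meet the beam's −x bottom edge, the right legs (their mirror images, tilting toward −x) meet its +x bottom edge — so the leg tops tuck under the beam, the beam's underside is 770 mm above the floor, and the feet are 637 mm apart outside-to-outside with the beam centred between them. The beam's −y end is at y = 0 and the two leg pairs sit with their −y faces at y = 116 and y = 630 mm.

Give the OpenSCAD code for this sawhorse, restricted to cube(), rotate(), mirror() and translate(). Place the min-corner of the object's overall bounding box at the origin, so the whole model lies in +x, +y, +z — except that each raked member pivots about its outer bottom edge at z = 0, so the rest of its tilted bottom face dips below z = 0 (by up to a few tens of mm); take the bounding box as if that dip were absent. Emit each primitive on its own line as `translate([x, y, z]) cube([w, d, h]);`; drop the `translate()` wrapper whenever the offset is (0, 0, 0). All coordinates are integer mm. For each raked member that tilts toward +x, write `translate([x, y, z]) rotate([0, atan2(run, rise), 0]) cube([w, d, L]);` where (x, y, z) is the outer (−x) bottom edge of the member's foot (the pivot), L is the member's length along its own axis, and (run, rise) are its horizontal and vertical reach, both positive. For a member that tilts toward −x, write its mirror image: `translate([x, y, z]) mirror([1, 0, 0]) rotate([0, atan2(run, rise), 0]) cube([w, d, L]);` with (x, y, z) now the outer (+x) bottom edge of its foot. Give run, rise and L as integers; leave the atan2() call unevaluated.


translate([264, 0, 770]) cube([109, 781, 54]);
translate([0, 116, 0]) rotate([0, atan2(264, 770), 0]) cube([45, 35, 814]);
translate([637, 116, 0]) mirror([1, 0, 0]) rotate([0, atan2(264, 770), 0]) cube([45, 35, 814]);
translate([0, 630, 0]) rotate([0, atan2(264, 770), 0]) cube([45, 35, 814]);
translate([637, 630, 0]) mirror([1, 0, 0]) rotate([0, atan2(264, 770), 0]) cube([45, 35, 814]);


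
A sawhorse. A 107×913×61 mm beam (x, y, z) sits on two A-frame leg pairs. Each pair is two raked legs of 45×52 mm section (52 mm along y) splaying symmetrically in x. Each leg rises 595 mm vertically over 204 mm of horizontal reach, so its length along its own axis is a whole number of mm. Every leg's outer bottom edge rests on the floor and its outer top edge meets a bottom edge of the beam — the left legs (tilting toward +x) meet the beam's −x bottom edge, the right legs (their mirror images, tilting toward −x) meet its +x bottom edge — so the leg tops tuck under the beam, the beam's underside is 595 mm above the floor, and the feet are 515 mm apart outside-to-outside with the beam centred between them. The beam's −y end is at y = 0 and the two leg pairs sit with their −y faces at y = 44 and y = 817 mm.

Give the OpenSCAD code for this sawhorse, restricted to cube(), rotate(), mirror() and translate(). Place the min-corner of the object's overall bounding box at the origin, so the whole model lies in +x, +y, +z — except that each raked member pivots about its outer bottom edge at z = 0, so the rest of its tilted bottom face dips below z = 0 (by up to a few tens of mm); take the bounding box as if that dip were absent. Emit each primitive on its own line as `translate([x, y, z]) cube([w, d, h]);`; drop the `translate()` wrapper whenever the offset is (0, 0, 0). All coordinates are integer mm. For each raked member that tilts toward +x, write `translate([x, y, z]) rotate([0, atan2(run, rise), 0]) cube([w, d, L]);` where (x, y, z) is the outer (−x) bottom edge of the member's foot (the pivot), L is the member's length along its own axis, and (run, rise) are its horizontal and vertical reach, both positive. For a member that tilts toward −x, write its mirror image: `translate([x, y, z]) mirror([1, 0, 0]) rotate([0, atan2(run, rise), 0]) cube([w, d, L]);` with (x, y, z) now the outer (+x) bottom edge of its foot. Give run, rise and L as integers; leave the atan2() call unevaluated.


translate([204, 0, 595]) cube([107, 913, 61]);
translate([0, 44, 0]) rotate([0, atan2(204, 595), 0]) cube([45, 52, 629]);
translate([515, 44, 0]) mirror([1, 0, 0]) rotate([0, atan2(204, 595), 0]) cube([45, 52, 629]);
translate([0, 817, 0]) rotate([0, atan2(204, 595), 0]) cube([45, 52, 629]);
translate([515, 817, 0]) mirror([1, 0, 0]) rotate([0, atan2(204, 595), 0]) cube([45, 52, 629]);


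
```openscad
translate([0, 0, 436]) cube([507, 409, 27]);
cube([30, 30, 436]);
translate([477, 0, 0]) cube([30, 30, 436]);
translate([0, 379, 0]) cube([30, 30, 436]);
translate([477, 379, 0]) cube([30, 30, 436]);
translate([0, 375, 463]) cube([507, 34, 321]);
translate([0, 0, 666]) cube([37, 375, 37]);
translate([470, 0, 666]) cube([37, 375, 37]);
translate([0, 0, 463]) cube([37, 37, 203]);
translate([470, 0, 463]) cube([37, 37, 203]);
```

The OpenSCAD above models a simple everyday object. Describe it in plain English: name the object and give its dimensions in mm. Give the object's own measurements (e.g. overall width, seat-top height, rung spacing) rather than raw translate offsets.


A chair. The seat is a 507×409×27 mm slab with its top at z = 463 mm, on four 30×30 mm corner legs (flush with the seat edges, standing on z = 0). A flat backrest 34 mm thick, 321 mm tall, spans the full seat width and rises from the seat top along its +y edge, rear face flush with the rear of the seat. Two armrests of 37×37 mm section run along each side from the seat's front edge to the front of the backrest, top faces 240 mm above the seat top and outer faces flush with the seat's x-edges; a 37×37 mm post under the front of each armrest stands on the seat at the front corner.


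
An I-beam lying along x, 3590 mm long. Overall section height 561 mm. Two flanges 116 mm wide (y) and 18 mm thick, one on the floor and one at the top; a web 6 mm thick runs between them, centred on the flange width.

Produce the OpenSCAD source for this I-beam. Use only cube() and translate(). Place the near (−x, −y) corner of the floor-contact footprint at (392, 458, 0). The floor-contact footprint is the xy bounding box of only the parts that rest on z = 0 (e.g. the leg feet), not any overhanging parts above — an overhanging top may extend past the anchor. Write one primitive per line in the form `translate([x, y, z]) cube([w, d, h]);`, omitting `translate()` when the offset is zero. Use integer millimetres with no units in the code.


translate([392, 458, 0]) cube([3590, 116, 18]);
translate([392, 513, 18]) cube([3590, 6, 525]);
translate([392, 458, 543]) cube([3590, 116, 18]);


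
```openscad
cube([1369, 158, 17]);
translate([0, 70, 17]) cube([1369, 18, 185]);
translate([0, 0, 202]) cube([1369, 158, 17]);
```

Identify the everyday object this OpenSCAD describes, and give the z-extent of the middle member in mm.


An I-beam. The web height is 185 mm.

Two wide flanges with a thin centred web — an I-beam. Overall 219 mm minus two 17 mm flanges gives a web of 219 − 2·17 = 185 mm.


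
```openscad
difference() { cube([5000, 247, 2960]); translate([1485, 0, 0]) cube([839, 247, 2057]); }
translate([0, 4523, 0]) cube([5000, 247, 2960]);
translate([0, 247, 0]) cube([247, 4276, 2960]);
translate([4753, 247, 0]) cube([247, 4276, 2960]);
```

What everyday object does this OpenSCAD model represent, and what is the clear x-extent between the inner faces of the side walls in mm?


A single room. The interior width is 4506 mm.

Four walls enclosing a rectangle with a door in the front wall — a room. Outside width 5000 minus two 247 mm walls gives 4506 mm.


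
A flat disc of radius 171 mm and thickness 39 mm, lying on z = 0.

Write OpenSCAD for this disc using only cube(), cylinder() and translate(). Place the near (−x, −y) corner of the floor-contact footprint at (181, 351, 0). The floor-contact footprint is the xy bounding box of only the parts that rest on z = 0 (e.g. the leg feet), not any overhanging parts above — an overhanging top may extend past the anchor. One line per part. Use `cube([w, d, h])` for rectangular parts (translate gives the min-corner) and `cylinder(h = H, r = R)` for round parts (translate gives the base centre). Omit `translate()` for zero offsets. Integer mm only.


translate([352, 522, 0]) cylinder(h = 39, r = 171);


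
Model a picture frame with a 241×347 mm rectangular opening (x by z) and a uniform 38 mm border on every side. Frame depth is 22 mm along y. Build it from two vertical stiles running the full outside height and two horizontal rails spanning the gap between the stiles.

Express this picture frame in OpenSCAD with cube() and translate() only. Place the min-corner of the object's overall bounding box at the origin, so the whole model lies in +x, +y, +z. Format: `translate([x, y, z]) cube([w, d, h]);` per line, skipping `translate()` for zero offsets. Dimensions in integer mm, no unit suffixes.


cube([38, 22, 423]);
translate([279, 0, 0]) cube([38, 22, 423]);
translate([38, 0, 0]) cube([241, 22, 38]);
translate([38, 0, 385]) cube([241, 22, 38]);


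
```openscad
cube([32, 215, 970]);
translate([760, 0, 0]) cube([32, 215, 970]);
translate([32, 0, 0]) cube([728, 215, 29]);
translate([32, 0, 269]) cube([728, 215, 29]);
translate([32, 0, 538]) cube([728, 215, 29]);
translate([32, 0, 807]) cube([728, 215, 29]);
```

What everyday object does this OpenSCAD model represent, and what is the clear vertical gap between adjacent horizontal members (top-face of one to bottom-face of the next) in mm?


A bookshelf. The clear shelf gap is 240 mm.

Two tall side panels with 4 horizontal boards between them — a bookshelf. The first two shelf undersides are at z = 0 and z = 269; with shelf thickness 29, the clear gap is 269 − 0 − 29 = 240 mm.


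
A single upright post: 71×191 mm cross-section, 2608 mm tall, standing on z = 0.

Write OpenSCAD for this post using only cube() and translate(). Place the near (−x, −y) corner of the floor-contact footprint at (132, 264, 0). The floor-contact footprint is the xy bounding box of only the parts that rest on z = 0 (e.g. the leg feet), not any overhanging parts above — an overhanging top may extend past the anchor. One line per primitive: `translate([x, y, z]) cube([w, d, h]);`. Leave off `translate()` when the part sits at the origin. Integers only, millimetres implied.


translate([132, 264, 0]) cube([71, 191, 2608]);


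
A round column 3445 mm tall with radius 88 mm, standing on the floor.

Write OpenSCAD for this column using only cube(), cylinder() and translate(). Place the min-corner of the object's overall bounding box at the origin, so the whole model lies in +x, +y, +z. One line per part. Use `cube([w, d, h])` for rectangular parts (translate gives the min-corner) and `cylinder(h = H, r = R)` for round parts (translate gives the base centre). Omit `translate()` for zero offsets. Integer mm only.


translate([88, 88, 0]) cylinder(h = 3445, r = 88);


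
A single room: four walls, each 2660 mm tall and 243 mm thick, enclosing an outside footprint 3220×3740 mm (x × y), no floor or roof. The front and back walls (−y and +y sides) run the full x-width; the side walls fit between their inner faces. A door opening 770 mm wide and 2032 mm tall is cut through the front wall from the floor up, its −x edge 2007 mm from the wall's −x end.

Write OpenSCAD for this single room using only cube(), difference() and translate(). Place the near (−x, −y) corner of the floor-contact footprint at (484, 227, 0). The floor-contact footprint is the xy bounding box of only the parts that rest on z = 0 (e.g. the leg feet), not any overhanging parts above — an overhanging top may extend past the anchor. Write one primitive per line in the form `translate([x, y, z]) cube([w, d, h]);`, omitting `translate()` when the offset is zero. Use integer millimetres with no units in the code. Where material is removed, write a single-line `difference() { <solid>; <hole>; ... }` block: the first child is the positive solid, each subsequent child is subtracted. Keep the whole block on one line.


difference() { translate([484, 227, 0]) cube([3220, 243, 2660]); translate([2491, 227, 0]) cube([770, 243, 2032]); }
translate([484, 3724, 0]) cube([3220, 243, 2660]);
translate([484, 470, 0]) cube([243, 3254, 2660]);
translate([3461, 470, 0]) cube([243, 3254, 2660]);


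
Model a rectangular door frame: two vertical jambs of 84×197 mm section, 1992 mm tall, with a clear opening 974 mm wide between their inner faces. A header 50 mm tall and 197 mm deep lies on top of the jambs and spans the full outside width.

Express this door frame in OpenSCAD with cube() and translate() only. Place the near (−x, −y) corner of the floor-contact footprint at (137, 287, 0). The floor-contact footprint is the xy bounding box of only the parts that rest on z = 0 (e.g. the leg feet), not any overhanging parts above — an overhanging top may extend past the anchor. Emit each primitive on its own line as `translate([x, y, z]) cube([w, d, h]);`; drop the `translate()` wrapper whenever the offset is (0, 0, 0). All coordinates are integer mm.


translate([137, 287, 0]) cube([84, 197, 1992]);
translate([1195, 287, 0]) cube([84, 197, 1992]);
translate([137, 287, 1992]) cube([1142, 197, 50]);


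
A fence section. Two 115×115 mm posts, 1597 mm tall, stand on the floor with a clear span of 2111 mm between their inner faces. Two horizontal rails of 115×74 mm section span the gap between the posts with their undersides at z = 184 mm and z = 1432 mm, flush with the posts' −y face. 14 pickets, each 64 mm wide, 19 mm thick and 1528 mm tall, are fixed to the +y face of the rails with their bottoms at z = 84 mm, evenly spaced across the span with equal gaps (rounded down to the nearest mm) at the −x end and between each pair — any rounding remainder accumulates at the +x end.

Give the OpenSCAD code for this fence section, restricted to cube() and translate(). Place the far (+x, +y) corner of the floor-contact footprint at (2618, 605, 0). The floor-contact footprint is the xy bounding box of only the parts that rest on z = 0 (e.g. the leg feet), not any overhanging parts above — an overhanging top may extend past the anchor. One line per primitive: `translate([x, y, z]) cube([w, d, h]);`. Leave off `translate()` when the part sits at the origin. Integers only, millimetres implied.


translate([277, 490, 0]) cube([115, 115, 1597]);
translate([2503, 490, 0]) cube([115, 115, 1597]);
translate([392, 490, 184]) cube([2111, 115, 74]);
translate([392, 490, 1432]) cube([2111, 115, 74]);
translate([473, 605, 84]) cube([64, 19, 1528]);
translate([618, 605, 84]) cube([64, 19, 1528]);
translate([763, 605, 84]) cube([64, 19, 1528]);
translate([908, 605, 84]) cube([64, 19, 1528]);
translate([1053, 605, 84]) cube([64, 19, 1528]);
translate([1198, 605, 84]) cube([64, 19, 1528]);
translate([1343, 605, 84]) cube([64, 19, 1528]);
translate([1488, 605, 84]) cube([64, 19, 1528]);
translate([1633, 605, 84]) cube([64, 19, 1528]);
translate([1778, 605, 84]) cube([64, 19, 1528]);
translate([1923, 605, 84]) cube([64, 19, 1528]);
translate([2068, 605, 84]) cube([64, 19, 1528]);
translate([2213, 605, 84]) cube([64, 19, 1528]);
translate([2358, 605, 84]) cube([64, 19, 1528]);


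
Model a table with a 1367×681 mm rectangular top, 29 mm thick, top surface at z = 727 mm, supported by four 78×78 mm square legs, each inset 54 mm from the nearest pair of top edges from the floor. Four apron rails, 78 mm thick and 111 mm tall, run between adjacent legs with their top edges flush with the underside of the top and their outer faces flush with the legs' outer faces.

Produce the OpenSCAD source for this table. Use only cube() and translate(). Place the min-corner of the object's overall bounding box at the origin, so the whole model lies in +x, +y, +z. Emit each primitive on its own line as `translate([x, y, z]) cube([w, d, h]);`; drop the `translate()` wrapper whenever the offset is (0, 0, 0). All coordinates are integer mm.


translate([0, 0, 698]) cube([1367, 681, 29]);
translate([54, 54, 0]) cube([78, 78, 698]);
translate([1235, 54, 0]) cube([78, 78, 698]);
translate([54, 549, 0]) cube([78, 78, 698]);
translate([1235, 549, 0]) cube([78, 78, 698]);
translate([132, 54, 587]) cube([1103, 78, 111]);
translate([132, 549, 587]) cube([1103, 78, 111]);
translate([54, 132, 587]) cube([78, 417, 111]);
translate([1235, 132, 587]) cube([78, 417, 111]);


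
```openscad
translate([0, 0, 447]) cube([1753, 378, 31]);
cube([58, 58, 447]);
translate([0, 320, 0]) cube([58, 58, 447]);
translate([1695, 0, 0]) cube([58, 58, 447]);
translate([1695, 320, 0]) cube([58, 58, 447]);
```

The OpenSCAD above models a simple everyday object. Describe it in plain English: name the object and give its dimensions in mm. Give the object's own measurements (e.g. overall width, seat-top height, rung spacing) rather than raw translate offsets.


A long wooden bench with a 1753 mm (x) × 378 mm (y) seat, 31 mm thick, its top surface 478 mm above the floor. Four 58 mm square legs at the seat corners, flush with the edges, run from z = 0 to the seat underside.


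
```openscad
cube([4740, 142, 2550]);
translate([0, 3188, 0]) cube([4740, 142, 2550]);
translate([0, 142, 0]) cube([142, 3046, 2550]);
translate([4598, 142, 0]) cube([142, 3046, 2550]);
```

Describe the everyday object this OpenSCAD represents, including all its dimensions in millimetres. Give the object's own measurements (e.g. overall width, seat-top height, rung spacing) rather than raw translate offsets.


The wall frame of a small rectangular building: four walls, each 2550 mm tall and 142 mm thick, enclosing a footprint 4740 mm (x) by 3330 mm (y) outside-to-outside, with no floor or roof. The front and back walls (the −y and +y sides) span the full width; the two side walls fit between them.


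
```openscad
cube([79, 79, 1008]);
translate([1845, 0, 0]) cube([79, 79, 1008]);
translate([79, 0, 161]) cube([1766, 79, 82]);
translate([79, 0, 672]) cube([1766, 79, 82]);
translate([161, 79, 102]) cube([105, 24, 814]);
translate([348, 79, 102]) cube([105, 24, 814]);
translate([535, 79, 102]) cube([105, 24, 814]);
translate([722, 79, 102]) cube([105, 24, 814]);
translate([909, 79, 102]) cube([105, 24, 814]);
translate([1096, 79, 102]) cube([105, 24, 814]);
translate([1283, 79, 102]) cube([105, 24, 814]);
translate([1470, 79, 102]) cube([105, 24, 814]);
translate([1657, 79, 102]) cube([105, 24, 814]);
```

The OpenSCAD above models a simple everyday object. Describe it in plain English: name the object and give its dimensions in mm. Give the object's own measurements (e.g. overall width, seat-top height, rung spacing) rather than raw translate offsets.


A fence section. Two 79×79 mm posts, 1008 mm tall, stand on the floor with a clear span of 1766 mm between their inner faces. Two horizontal rails of 79×82 mm section span the gap between the posts with their undersides at z = 161 mm and z = 672 mm, flush with the posts' −y face. 9 pickets, each 105 mm wide, 24 mm thick and 814 mm tall, are fixed to the +y face of the rails with their bottoms at z = 102 mm, spaced across the span with a 82 mm gap after the −x post and between neighbouring pickets, with 83 mm left before the +x post.


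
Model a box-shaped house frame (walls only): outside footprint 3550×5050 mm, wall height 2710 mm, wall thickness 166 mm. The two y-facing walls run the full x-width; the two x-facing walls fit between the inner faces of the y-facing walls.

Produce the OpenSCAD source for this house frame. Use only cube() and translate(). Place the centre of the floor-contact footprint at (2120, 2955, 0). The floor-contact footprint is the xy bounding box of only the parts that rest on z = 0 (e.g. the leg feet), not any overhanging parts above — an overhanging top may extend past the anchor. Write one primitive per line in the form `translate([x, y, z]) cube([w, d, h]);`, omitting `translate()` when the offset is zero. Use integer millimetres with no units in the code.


translate([345, 430, 0]) cube([3550, 166, 2710]);
translate([345, 5314, 0]) cube([3550, 166, 2710]);
translate([345, 596, 0]) cube([166, 4718, 2710]);
translate([3729, 596, 0]) cube([166, 4718, 2710]);


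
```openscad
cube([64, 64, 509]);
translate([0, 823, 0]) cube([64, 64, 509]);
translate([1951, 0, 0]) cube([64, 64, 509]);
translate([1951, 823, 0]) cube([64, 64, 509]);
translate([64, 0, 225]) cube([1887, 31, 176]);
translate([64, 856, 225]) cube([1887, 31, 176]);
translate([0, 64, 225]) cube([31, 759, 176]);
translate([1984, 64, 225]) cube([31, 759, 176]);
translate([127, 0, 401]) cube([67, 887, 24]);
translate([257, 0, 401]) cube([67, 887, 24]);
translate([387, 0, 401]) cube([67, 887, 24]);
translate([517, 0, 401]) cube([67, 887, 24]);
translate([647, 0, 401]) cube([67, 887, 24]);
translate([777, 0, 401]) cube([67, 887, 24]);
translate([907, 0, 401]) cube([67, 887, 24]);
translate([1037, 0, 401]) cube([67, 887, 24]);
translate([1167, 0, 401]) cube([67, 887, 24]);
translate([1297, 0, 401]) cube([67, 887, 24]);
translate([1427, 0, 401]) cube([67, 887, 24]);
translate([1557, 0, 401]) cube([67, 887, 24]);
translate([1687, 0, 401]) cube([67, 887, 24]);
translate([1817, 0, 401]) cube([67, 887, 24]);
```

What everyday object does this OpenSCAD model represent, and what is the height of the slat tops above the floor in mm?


A bed frame. The slat-top height is 425 mm.

Four posts, four rails, and a row of slats — a bed frame. Slats sit on the rails at z = 225 + 176 = 401; with slat thickness 24, the top is 425 mm.


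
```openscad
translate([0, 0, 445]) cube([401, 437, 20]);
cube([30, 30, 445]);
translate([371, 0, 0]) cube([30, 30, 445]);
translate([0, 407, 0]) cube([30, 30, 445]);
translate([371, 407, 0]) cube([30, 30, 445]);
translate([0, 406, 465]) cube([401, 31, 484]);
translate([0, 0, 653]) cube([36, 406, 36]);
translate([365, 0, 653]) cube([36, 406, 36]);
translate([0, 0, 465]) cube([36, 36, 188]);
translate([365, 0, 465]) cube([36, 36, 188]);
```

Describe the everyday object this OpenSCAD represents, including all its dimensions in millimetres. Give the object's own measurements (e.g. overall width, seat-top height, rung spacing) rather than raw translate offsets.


A chair. The seat is a 401×437×20 mm slab with its top at z = 465 mm, on four 30×30 mm corner legs (flush with the seat edges, standing on z = 0). A flat backrest 31 mm thick, 484 mm tall, spans the full seat width and rises from the seat top along its +y edge, rear face flush with the rear of the seat. Two armrests of 36×36 mm section run along each side from the seat's front edge to the front of the backrest, top faces 224 mm above the seat top and outer faces flush with the seat's x-edges; a 36×36 mm post under the front of each armrest stands on the seat at the front corner.


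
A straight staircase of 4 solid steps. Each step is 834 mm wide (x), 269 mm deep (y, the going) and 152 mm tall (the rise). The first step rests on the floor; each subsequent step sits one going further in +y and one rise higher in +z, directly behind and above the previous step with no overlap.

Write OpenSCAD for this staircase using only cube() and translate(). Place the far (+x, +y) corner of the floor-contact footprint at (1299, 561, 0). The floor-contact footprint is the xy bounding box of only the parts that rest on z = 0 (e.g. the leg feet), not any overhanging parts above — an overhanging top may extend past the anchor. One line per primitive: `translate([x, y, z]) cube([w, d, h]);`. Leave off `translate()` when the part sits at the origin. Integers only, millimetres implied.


translate([465, 292, 0]) cube([834, 269, 152]);
translate([465, 561, 152]) cube([834, 269, 152]);
translate([465, 830, 304]) cube([834, 269, 152]);
translate([465, 1099, 456]) cube([834, 269, 152]);


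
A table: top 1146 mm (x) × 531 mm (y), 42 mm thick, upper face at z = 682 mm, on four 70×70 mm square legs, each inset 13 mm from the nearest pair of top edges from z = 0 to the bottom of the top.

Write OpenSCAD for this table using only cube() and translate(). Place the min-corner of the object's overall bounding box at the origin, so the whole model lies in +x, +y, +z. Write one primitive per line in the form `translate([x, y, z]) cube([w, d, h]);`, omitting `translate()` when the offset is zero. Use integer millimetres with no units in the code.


// leg_h = 682 - 42 = 640
translate([0, 0, 640]) cube([1146, 531, 42]);
translate([13, 13, 0]) cube([70, 70, 640]);
translate([1063, 13, 0]) cube([70, 70, 640]);
translate([13, 448, 0]) cube([70, 70, 640]);
translate([1063, 448, 0]) cube([70, 70, 640]);


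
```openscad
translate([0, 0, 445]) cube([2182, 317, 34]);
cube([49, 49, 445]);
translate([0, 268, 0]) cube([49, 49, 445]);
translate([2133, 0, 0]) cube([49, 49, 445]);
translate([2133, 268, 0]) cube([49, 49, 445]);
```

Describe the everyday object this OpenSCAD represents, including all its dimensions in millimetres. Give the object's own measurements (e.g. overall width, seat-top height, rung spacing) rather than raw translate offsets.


A bench: a 2182×317 mm seat slab, 34 mm thick, top at z = 479 mm, on four 49×49 mm square legs flush with the seat corners and standing on z = 0.


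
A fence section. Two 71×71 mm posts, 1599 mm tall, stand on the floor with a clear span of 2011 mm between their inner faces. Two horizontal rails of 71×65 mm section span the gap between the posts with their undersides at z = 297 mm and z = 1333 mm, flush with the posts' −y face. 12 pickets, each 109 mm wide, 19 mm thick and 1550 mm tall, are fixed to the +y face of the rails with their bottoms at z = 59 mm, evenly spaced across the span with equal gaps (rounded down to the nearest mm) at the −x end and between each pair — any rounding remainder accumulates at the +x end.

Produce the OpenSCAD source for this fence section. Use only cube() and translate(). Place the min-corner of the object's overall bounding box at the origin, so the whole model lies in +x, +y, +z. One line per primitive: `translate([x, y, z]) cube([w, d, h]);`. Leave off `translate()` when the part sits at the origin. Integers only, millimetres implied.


cube([71, 71, 1599]);
translate([2082, 0, 0]) cube([71, 71, 1599]);
translate([71, 0, 297]) cube([2011, 71, 65]);
translate([71, 0, 1333]) cube([2011, 71, 65]);
translate([125, 71, 59]) cube([109, 19, 1550]);
translate([288, 71, 59]) cube([109, 19, 1550]);
translate([451, 71, 59]) cube([109, 19, 1550]);
translate([614, 71, 59]) cube([109, 19, 1550]);
translate([777, 71, 59]) cube([109, 19, 1550]);
translate([940, 71, 59]) cube([109, 19, 1550]);
translate([1103, 71, 59]) cube([109, 19, 1550]);
translate([1266, 71, 59]) cube([109, 19, 1550]);
translate([1429, 71, 59]) cube([109, 19, 1550]);
translate([1592, 71, 59]) cube([109, 19, 1550]);
translate([1755, 71, 59]) cube([109, 19, 1550]);
translate([1918, 71, 59]) cube([109, 19, 1550]);


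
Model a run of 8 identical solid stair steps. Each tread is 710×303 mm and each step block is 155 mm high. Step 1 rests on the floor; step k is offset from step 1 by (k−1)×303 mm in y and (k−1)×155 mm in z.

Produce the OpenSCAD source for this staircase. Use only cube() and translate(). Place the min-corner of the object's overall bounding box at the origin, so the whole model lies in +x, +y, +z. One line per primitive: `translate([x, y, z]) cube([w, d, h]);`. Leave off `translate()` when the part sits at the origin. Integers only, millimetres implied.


cube([710, 303, 155]);
translate([0, 303, 155]) cube([710, 303, 155]);
translate([0, 606, 310]) cube([710, 303, 155]);
translate([0, 909, 465]) cube([710, 303, 155]);
translate([0, 1212, 620]) cube([710, 303, 155]);
translate([0, 1515, 775]) cube([710, 303, 155]);
translate([0, 1818, 930]) cube([710, 303, 155]);
translate([0, 2121, 1085]) cube([710, 303, 155]);


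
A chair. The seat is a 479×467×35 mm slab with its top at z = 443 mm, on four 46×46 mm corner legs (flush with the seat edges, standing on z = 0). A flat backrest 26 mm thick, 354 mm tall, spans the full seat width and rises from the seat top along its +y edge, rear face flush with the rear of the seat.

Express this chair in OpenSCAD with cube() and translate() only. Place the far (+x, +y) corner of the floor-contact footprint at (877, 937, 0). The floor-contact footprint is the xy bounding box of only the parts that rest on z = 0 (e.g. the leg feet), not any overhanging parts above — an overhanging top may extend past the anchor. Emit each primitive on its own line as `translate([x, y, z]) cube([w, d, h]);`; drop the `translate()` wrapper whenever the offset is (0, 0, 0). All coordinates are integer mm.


// leg_h = 443 - 35 = 408
translate([398, 470, 408]) cube([479, 467, 35]);
translate([398, 470, 0]) cube([46, 46, 408]);
translate([831, 470, 0]) cube([46, 46, 408]);
translate([398, 891, 0]) cube([46, 46, 408]);
translate([831, 891, 0]) cube([46, 46, 408]);
translate([398, 911, 443]) cube([479, 26, 354]);


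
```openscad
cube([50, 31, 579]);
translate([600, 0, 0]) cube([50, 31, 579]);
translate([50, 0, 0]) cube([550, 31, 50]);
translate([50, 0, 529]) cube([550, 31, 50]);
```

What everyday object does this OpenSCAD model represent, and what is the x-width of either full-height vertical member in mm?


A picture frame. The border width is 50 mm.

Four thin pieces enclosing a rectangular opening — a picture frame. The two full-height stiles are 579 mm tall; the top rail sits at z = 529 and is 50 mm tall, so the border above the opening is 579 − 529 = 50 mm, matching the stile x-width.


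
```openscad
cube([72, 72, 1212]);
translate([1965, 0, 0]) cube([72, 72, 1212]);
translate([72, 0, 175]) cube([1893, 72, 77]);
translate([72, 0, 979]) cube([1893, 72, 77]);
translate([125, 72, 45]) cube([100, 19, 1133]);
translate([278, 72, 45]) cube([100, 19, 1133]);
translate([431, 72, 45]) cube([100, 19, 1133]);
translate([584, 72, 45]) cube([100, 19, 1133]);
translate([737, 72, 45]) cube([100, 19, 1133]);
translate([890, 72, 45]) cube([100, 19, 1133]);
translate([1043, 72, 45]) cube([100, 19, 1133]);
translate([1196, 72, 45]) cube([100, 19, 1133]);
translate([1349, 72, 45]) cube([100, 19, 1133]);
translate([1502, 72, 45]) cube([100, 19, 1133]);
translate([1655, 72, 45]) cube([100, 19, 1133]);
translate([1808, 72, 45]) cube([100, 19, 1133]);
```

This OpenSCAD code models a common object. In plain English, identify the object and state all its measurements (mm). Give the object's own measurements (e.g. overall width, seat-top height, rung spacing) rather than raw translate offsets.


A fence section. Two 72×72 mm posts, 1212 mm tall, stand on the floor with a clear span of 1893 mm between their inner faces. Two horizontal rails of 72×77 mm section span the gap between the posts with their undersides at z = 175 mm and z = 979 mm, flush with the posts' −y face. 12 pickets, each 100 mm wide, 19 mm thick and 1133 mm tall, are fixed to the +y face of the rails with their bottoms at z = 45 mm, spaced across the span with a 53 mm gap after the −x post and between neighbouring pickets, with 57 mm left before the +x post.


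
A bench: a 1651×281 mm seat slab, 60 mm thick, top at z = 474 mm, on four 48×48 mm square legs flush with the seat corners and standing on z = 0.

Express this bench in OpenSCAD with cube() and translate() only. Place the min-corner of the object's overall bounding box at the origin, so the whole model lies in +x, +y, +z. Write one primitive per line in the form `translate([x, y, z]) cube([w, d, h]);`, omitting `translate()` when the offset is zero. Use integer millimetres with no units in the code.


translate([0, 0, 414]) cube([1651, 281, 60]);
cube([48, 48, 414]);
translate([0, 233, 0]) cube([48, 48, 414]);
translate([1603, 0, 0]) cube([48, 48, 414]);
translate([1603, 233, 0]) cube([48, 48, 414]);


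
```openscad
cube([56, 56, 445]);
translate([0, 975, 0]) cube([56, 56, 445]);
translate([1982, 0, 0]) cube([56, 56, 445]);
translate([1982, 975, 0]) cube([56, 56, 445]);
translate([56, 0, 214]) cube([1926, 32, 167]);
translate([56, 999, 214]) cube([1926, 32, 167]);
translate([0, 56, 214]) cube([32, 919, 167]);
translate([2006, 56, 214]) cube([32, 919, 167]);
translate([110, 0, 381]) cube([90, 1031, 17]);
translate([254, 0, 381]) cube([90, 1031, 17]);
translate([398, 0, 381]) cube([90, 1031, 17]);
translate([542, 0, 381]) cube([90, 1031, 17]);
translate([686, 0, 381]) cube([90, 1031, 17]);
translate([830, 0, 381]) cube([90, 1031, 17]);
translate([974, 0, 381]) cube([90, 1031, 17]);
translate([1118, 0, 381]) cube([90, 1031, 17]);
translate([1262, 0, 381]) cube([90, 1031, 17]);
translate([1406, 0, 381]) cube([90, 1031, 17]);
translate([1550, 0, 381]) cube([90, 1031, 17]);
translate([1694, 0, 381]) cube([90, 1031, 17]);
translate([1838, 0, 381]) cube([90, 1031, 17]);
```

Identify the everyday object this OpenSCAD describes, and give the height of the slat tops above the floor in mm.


A bed frame. The slat-top height is 398 mm.

Four posts, four rails, and a row of slats — a bed frame. Slats sit on the rails at z = 214 + 167 = 381; with slat thickness 17, the top is 398 mm.


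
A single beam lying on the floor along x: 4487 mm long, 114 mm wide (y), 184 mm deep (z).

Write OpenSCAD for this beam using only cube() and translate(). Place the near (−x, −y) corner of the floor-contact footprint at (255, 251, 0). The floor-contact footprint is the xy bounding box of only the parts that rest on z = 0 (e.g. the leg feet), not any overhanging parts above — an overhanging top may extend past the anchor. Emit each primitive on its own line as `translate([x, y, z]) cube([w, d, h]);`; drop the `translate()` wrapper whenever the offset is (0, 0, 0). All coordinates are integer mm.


translate([255, 251, 0]) cube([4487, 114, 184]);


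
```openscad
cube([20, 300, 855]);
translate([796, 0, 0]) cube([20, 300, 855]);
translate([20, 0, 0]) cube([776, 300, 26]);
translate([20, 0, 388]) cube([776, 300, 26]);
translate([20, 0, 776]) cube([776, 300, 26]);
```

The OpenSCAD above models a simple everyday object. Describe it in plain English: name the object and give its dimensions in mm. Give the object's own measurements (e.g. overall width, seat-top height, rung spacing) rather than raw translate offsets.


An open bookshelf. Two side panels, each 20 mm thick, 300 mm deep and 855 mm tall, stand 816 mm apart (outside-to-outside). Between them sit 3 shelves, each 26 mm thick and 300 mm deep, spanning the full gap between the sides. The bottom shelf rests on the floor (its underside at z = 0) and the clear gap between one shelf's top and the next shelf's underside is 362 mm.


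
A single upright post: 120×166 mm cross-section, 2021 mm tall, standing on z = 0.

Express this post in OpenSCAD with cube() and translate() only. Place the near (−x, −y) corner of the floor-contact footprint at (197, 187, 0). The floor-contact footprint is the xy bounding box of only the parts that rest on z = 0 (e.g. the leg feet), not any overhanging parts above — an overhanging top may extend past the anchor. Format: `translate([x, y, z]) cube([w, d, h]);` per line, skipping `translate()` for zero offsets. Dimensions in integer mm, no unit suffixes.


translate([197, 187, 0]) cube([120, 166, 2021]);


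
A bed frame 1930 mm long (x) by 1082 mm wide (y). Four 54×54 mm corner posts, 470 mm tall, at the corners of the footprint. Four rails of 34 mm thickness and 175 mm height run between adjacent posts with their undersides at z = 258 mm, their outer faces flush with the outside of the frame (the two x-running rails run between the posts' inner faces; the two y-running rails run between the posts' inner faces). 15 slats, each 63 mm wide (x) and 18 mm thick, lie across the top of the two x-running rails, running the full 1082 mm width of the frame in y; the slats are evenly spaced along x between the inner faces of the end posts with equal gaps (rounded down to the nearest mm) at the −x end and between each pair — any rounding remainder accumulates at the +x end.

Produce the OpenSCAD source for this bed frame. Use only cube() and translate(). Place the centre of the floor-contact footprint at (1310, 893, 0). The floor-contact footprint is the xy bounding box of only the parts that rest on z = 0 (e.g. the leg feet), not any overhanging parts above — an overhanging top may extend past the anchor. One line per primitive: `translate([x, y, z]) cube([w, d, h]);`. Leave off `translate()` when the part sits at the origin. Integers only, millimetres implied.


translate([345, 352, 0]) cube([54, 54, 470]);
translate([345, 1380, 0]) cube([54, 54, 470]);
translate([2221, 352, 0]) cube([54, 54, 470]);
translate([2221, 1380, 0]) cube([54, 54, 470]);
translate([399, 352, 258]) cube([1822, 34, 175]);
translate([399, 1400, 258]) cube([1822, 34, 175]);
translate([345, 406, 258]) cube([34, 974, 175]);
translate([2241, 406, 258]) cube([34, 974, 175]);
translate([453, 352, 433]) cube([63, 1082, 18]);
translate([570, 352, 433]) cube([63, 1082, 18]);
translate([687, 352, 433]) cube([63, 1082, 18]);
translate([804, 352, 433]) cube([63, 1082, 18]);
translate([921, 352, 433]) cube([63, 1082, 18]);
translate([1038, 352, 433]) cube([63, 1082, 18]);
translate([1155, 352, 433]) cube([63, 1082, 18]);
translate([1272, 352, 433]) cube([63, 1082, 18]);
translate([1389, 352, 433]) cube([63, 1082, 18]);
translate([1506, 352, 433]) cube([63, 1082, 18]);
translate([1623, 352, 433]) cube([63, 1082, 18]);
translate([1740, 352, 433]) cube([63, 1082, 18]);
translate([1857, 352, 433]) cube([63, 1082, 18]);
translate([1974, 352, 433]) cube([63, 1082, 18]);
translate([2091, 352, 433]) cube([63, 1082, 18]);


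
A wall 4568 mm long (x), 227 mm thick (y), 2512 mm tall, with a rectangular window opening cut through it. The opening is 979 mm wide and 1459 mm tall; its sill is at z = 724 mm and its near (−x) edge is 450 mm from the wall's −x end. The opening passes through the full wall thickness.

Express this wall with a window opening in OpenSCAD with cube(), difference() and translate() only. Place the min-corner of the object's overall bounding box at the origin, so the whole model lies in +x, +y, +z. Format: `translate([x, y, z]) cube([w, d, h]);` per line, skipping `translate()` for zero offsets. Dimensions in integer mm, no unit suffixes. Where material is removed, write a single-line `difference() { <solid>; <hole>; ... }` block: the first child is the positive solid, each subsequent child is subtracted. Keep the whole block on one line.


difference() { cube([4568, 227, 2512]); translate([450, 0, 724]) cube([979, 227, 1459]); }


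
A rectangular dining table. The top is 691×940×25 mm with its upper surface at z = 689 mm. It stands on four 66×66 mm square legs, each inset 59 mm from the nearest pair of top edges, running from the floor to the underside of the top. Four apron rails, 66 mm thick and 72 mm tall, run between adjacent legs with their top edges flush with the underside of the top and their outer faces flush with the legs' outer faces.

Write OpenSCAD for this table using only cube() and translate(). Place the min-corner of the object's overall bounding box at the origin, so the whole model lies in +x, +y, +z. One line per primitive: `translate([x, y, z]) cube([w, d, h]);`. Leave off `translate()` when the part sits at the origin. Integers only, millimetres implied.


translate([0, 0, 664]) cube([691, 940, 25]);
translate([59, 59, 0]) cube([66, 66, 664]);
translate([566, 59, 0]) cube([66, 66, 664]);
translate([59, 815, 0]) cube([66, 66, 664]);
translate([566, 815, 0]) cube([66, 66, 664]);
translate([125, 59, 592]) cube([441, 66, 72]);
translate([125, 815, 592]) cube([441, 66, 72]);
translate([59, 125, 592]) cube([66, 690, 72]);
translate([566, 125, 592]) cube([66, 690, 72]);


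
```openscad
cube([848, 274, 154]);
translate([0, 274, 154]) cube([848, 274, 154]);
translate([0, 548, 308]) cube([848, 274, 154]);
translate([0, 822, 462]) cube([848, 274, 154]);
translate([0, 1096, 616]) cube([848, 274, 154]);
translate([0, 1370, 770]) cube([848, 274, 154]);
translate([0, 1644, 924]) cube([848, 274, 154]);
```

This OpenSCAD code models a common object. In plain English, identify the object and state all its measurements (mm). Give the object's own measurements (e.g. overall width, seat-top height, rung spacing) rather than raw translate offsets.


A straight staircase of 7 solid steps. Each step is 848 mm wide (x), 274 mm deep (y, the going) and 154 mm tall (the rise). The first step rests on the floor; each subsequent step sits one going further in +y and one rise higher in +z, directly behind and above the previous step with no overlap.
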